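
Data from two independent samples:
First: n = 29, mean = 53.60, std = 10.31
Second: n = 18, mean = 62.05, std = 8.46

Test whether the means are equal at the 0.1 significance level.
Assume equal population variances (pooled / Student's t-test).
Student's two-sample t-test (equal variances):
H₀: μ₁ = μ₂
H₁: μ₁ ≠ μ₂
df = n₁ + n₂ - 2 = 45
Pooled variance s_p² = [(n₁-1)s₁² + (n₂-1)s₂²] / (n₁ + n₂ - 2) = [(28)(10.31²) + (17)(8.46²)] / 45 = 93.1780
SE = √(s_p²(1/n₁ + 1/n₂)) = √(93.1780 × (1/29 + 1/18)) = 2.8965
t = (x̄₁ - x̄₂) / SE = (53.60 - 62.05) / 2.8965 = -8.45 / 2.8965 = -2.917
p-value = 0.0055

Since p-value < α = 0.1, we reject H₀.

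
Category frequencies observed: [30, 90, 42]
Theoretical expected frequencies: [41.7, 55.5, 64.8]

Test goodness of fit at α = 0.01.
Chi-square goodness of fit test:
H₀: observed counts match expected distribution
H₁: observed counts differ from expected distribution
df = k - 1 = 2
χ² = Σ(O - E)²/E
   = (30 - 41.7)²/41.7 + (90 - 55.5)²/55.5 + (42 - 64.8)²/64.8
   = 3.283 + 21.446 + 8.022
   = 32.75
p-value < 0.0001

Since p-value < α = 0.01, we reject H₀.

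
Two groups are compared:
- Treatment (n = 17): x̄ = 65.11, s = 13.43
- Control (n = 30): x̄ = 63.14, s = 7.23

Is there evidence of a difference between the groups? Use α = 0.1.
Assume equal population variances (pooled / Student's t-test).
Student's two-sample t-test (equal variances):
H₀: μ₁ = μ₂
H₁: μ₁ ≠ μ₂
df = n₁ + n₂ - 2 = 45
Pooled variance s_p² = [(n₁-1)s₁² + (n₂-1)s₂²] / (n₁ + n₂ - 2) = [(16)(13.43²) + (29)(7.23²)] / 45 = 97.8167
SE = √(s_p²(1/n₁ + 1/n₂)) = √(97.8167 × (1/17 + 1/30)) = 3.0024
t = (x̄₁ - x̄₂) / SE = (65.11 - 63.14) / 3.0024 = 1.97 / 3.0024 = 0.656
p-value = 0.5151

Since p-value > α = 0.1, we fail to reject H₀.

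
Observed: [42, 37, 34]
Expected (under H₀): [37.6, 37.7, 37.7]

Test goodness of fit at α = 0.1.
Chi-square goodness of fit test:
H₀: observed counts match expected distribution
H₁: observed counts differ from expected distribution
df = k - 1 = 2
χ² = Σ(O - E)²/E
   = (42 - 37.6)²/37.6 + (37 - 37.7)²/37.7 + (34 - 37.7)²/37.7
   = 0.515 + 0.013 + 0.363
   = 0.89
p-value = 0.6405

Since p-value > α = 0.1, we fail to reject H₀.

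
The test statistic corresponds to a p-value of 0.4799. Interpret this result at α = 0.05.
Since p = 0.4799 > α = 0.05, fail to reject H₀.
There is insufficient evidence to reject the null hypothesis; the result is not statistically significant at the 0.05 level.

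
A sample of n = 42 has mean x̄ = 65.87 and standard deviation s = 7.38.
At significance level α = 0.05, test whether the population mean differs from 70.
One-sample t-test:
H₀: μ = 70
H₁: μ ≠ 70
df = n - 1 = 41
t = (x̄ - μ₀) / (s/√n) = (65.87 - 70) / (7.38/√42) = -3.627
p-value = 0.0008

Since p-value < α = 0.05, we reject H₀.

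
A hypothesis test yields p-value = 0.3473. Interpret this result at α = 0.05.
Since p = 0.3473 > α = 0.05, fail to reject H₀.
There is insufficient evidence to reject the null hypothesis; the result is not statistically significant at the 0.05 level.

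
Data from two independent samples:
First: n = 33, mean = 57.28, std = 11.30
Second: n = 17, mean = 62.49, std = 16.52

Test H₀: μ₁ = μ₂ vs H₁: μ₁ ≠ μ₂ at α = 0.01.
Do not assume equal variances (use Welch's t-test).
Welch's two-sample t-test:
H₀: μ₁ = μ₂
H₁: μ₁ ≠ μ₂
s₁²/n₁ = 11.30²/33 = 3.8694,  s₂²/n₂ = 16.52²/17 = 16.0536
SE = √(s₁²/n₁ + s₂²/n₂) = √(3.8694 + 16.0536) = 4.4635
df (Welch-Satterthwaite) = (s₁²/n₁ + s₂²/n₂)² / [(s₁²/n₁)²/(n₁-1) + (s₂²/n₂)²/(n₂-1)] ≈ 23.95
t = (x̄₁ - x̄₂) / SE = (57.28 - 62.49) / 4.4635 = -5.21 / 4.4635 = -1.167
p-value = 0.2546

Since p-value > α = 0.01, we fail to reject H₀.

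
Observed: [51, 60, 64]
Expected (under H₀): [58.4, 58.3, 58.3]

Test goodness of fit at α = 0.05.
Chi-square goodness of fit test:
H₀: observed counts match expected distribution
H₁: observed counts differ from expected distribution
df = k - 1 = 2
χ² = Σ(O - E)²/E
   = (51 - 58.4)²/58.4 + (60 - 58.3)²/58.3 + (64 - 58.3)²/58.3
   = 0.938 + 0.050 + 0.557
   = 1.54
p-value = 0.4620

Since p-value > α = 0.05, we fail to reject H₀.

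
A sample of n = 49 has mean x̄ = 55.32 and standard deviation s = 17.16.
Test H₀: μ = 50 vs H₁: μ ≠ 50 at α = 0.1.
One-sample t-test:
H₀: μ = 50
H₁: μ ≠ 50
df = n - 1 = 48
t = (x̄ - μ₀) / (s/√n) = (55.32 - 50) / (17.16/√49) = 2.170
p-value = 0.0350

Since p-value < α = 0.1, we reject H₀.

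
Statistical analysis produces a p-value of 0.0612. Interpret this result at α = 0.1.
Since p = 0.0612 < α = 0.1, reject H₀.
There is sufficient evidence to reject the null hypothesis; the result is statistically significant at the 0.1 level.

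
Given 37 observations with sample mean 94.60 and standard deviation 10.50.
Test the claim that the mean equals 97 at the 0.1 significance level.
One-sample t-test:
H₀: μ = 97
H₁: μ ≠ 97
df = n - 1 = 36
t = (x̄ - μ₀) / (s/√n) = (94.60 - 97) / (10.50/√37) = -1.390
p-value = 0.1730

Since p-value > α = 0.1, we fail to reject H₀.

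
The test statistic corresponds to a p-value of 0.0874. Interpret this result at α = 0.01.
Since p = 0.0874 > α = 0.01, fail to reject H₀.
There is insufficient evidence to reject the null hypothesis; the result is not statistically significant at the 0.01 level.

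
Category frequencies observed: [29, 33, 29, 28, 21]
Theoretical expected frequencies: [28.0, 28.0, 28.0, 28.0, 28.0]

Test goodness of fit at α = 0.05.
Chi-square goodness of fit test:
H₀: observed counts match expected distribution
H₁: observed counts differ from expected distribution
df = k - 1 = 4
χ² = Σ(O - E)²/E
   = (29 - 28.0)²/28.0 + (33 - 28.0)²/28.0 + (29 - 28.0)²/28.0 + (28 - 28.0)²/28.0 + (21 - 28.0)²/28.0
   = 0.036 + 0.893 + 0.036 + 0.000 + 1.750
   = 2.71
p-value = 0.6067

Since p-value > α = 0.05, we fail to reject H₀.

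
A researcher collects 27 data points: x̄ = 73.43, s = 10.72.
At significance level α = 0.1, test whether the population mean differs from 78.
One-sample t-test:
H₀: μ = 78
H₁: μ ≠ 78
df = n - 1 = 26
t = (x̄ - μ₀) / (s/√n) = (73.43 - 78) / (10.72/√27) = -2.215
p-value = 0.0357

Since p-value < α = 0.1, we reject H₀.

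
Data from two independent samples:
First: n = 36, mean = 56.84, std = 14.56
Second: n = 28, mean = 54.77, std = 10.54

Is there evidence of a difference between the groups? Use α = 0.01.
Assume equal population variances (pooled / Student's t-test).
Student's two-sample t-test (equal variances):
H₀: μ₁ = μ₂
H₁: μ₁ ≠ μ₂
df = n₁ + n₂ - 2 = 62
Pooled variance s_p² = [(n₁-1)s₁² + (n₂-1)s₂²] / (n₁ + n₂ - 2) = [(35)(14.56²) + (27)(10.54²)] / 62 = 168.0524
SE = √(s_p²(1/n₁ + 1/n₂)) = √(168.0524 × (1/36 + 1/28)) = 3.2665
t = (x̄₁ - x̄₂) / SE = (56.84 - 54.77) / 3.2665 = 2.07 / 3.2665 = 0.634
p-value = 0.5286

Since p-value > α = 0.01, we fail to reject H₀.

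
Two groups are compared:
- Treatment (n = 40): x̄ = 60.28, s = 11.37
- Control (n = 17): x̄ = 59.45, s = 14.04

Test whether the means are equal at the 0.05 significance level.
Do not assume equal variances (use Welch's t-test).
Welch's two-sample t-test:
H₀: μ₁ = μ₂
H₁: μ₁ ≠ μ₂
s₁²/n₁ = 11.37²/40 = 3.2319,  s₂²/n₂ = 14.04²/17 = 11.5954
SE = √(s₁²/n₁ + s₂²/n₂) = √(3.2319 + 11.5954) = 3.8506
df (Welch-Satterthwaite) = (s₁²/n₁ + s₂²/n₂)² / [(s₁²/n₁)²/(n₁-1) + (s₂²/n₂)²/(n₂-1)] ≈ 25.35
t = (x̄₁ - x̄₂) / SE = (60.28 - 59.45) / 3.8506 = 0.83 / 3.8506 = 0.216
p-value = 0.8311

Since p-value > α = 0.05, we fail to reject H₀.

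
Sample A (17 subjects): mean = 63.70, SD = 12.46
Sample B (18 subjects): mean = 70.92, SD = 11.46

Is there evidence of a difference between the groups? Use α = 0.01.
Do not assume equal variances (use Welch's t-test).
Welch's two-sample t-test:
H₀: μ₁ = μ₂
H₁: μ₁ ≠ μ₂
s₁²/n₁ = 12.46²/17 = 9.1324,  s₂²/n₂ = 11.46²/18 = 7.2962
SE = √(s₁²/n₁ + s₂²/n₂) = √(9.1324 + 7.2962) = 4.0532
df (Welch-Satterthwaite) = (s₁²/n₁ + s₂²/n₂)² / [(s₁²/n₁)²/(n₁-1) + (s₂²/n₂)²/(n₂-1)] ≈ 32.35
t = (x̄₁ - x̄₂) / SE = (63.70 - 70.92) / 4.0532 = -7.22 / 4.0532 = -1.781
p-value = 0.0843

Since p-value > α = 0.01, we fail to reject H₀.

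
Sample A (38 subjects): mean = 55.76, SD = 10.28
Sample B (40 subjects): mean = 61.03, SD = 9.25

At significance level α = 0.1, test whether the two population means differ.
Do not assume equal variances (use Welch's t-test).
Welch's two-sample t-test:
H₀: μ₁ = μ₂
H₁: μ₁ ≠ μ₂
s₁²/n₁ = 10.28²/38 = 2.7810,  s₂²/n₂ = 9.25²/40 = 2.1391
SE = √(s₁²/n₁ + s₂²/n₂) = √(2.7810 + 2.1391) = 2.2181
df (Welch-Satterthwaite) = (s₁²/n₁ + s₂²/n₂)² / [(s₁²/n₁)²/(n₁-1) + (s₂²/n₂)²/(n₂-1)] ≈ 74.18
t = (x̄₁ - x̄₂) / SE = (55.76 - 61.03) / 2.2181 = -5.27 / 2.2181 = -2.376
p-value = 0.0201

Since p-value < α = 0.1, we reject H₀.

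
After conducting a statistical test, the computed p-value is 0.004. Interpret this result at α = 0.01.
Since p = 0.004 < α = 0.01, reject H₀.
There is sufficient evidence to reject the null hypothesis; the result is statistically significant at the 0.01 level.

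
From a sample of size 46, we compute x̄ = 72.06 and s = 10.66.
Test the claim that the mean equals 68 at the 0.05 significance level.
One-sample t-test:
H₀: μ = 68
H₁: μ ≠ 68
df = n - 1 = 45
t = (x̄ - μ₀) / (s/√n) = (72.06 - 68) / (10.66/√46) = 2.583
p-value = 0.0131

Since p-value < α = 0.05, we reject H₀.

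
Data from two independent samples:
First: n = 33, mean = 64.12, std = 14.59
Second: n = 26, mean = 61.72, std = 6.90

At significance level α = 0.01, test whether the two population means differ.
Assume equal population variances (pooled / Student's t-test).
Student's two-sample t-test (equal variances):
H₀: μ₁ = μ₂
H₁: μ₁ ≠ μ₂
df = n₁ + n₂ - 2 = 57
Pooled variance s_p² = [(n₁-1)s₁² + (n₂-1)s₂²] / (n₁ + n₂ - 2) = [(32)(14.59²) + (25)(6.90²)] / 57 = 140.3865
SE = √(s_p²(1/n₁ + 1/n₂)) = √(140.3865 × (1/33 + 1/26)) = 3.1070
t = (x̄₁ - x̄₂) / SE = (64.12 - 61.72) / 3.1070 = 2.40 / 3.1070 = 0.772
p-value = 0.4430

Since p-value > α = 0.01, we fail to reject H₀.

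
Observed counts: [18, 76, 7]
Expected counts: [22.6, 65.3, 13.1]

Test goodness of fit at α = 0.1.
Chi-square goodness of fit test:
H₀: observed counts match expected distribution
H₁: observed counts differ from expected distribution
df = k - 1 = 2
χ² = Σ(O - E)²/E
   = (18 - 22.6)²/22.6 + (76 - 65.3)²/65.3 + (7 - 13.1)²/13.1
   = 0.936 + 1.753 + 2.840
   = 5.53
p-value = 0.0630

Since p-value < α = 0.1, we reject H₀.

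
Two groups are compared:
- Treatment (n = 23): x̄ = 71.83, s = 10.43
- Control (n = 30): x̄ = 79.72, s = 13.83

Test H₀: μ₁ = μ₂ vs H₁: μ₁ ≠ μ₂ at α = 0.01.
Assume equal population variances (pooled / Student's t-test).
Student's two-sample t-test (equal variances):
H₀: μ₁ = μ₂
H₁: μ₁ ≠ μ₂
df = n₁ + n₂ - 2 = 51
Pooled variance s_p² = [(n₁-1)s₁² + (n₂-1)s₂²] / (n₁ + n₂ - 2) = [(22)(10.43²) + (29)(13.83²)] / 51 = 155.6876
SE = √(s_p²(1/n₁ + 1/n₂)) = √(155.6876 × (1/23 + 1/30)) = 3.4581
t = (x̄₁ - x̄₂) / SE = (71.83 - 79.72) / 3.4581 = -7.89 / 3.4581 = -2.282
p-value = 0.0267

Since p-value > α = 0.01, we fail to reject H₀.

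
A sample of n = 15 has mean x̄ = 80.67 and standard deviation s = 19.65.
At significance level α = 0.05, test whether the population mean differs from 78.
One-sample t-test:
H₀: μ = 78
H₁: μ ≠ 78
df = n - 1 = 14
t = (x̄ - μ₀) / (s/√n) = (80.67 - 78) / (19.65/√15) = 0.526
p-value = 0.6069

Since p-value > α = 0.05, we fail to reject H₀.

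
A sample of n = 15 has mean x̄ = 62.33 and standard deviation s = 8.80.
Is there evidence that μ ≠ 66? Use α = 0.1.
One-sample t-test:
H₀: μ = 66
H₁: μ ≠ 66
df = n - 1 = 14
t = (x̄ - μ₀) / (s/√n) = (62.33 - 66) / (8.80/√15) = -1.615
p-value = 0.1286

Since p-value > α = 0.1, we fail to reject H₀.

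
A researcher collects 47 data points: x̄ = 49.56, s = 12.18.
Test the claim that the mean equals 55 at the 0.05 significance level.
One-sample t-test:
H₀: μ = 55
H₁: μ ≠ 55
df = n - 1 = 46
t = (x̄ - μ₀) / (s/√n) = (49.56 - 55) / (12.18/√47) = -3.062
p-value = 0.0037

Since p-value < α = 0.05, we reject H₀.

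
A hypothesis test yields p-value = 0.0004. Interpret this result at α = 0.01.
Since p = 0.0004 < α = 0.01, reject H₀.
There is sufficient evidence to reject the null hypothesis; the result is statistically significant at the 0.01 level.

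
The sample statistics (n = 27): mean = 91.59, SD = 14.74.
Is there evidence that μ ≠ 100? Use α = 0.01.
One-sample t-test:
H₀: μ = 100
H₁: μ ≠ 100
df = n - 1 = 26
t = (x̄ - μ₀) / (s/√n) = (91.59 - 100) / (14.74/√27) = -2.965
p-value = 0.0064

Since p-value < α = 0.01, we reject H₀.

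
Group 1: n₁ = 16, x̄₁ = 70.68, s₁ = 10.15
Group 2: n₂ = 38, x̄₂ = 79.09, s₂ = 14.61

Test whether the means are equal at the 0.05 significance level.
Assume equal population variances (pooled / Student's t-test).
Student's two-sample t-test (equal variances):
H₀: μ₁ = μ₂
H₁: μ₁ ≠ μ₂
df = n₁ + n₂ - 2 = 52
Pooled variance s_p² = [(n₁-1)s₁² + (n₂-1)s₂²] / (n₁ + n₂ - 2) = [(15)(10.15²) + (37)(14.61²)] / 52 = 181.5974
SE = √(s_p²(1/n₁ + 1/n₂)) = √(181.5974 × (1/16 + 1/38)) = 4.0161
t = (x̄₁ - x̄₂) / SE = (70.68 - 79.09) / 4.0161 = -8.41 / 4.0161 = -2.094
p-value = 0.0411

Since p-value < α = 0.05, we reject H₀.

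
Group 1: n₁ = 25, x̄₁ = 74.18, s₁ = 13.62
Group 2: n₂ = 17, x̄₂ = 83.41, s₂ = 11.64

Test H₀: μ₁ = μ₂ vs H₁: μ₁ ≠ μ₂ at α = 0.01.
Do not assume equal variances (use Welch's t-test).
Welch's two-sample t-test:
H₀: μ₁ = μ₂
H₁: μ₁ ≠ μ₂
s₁²/n₁ = 13.62²/25 = 7.4202,  s₂²/n₂ = 11.64²/17 = 7.9700
SE = √(s₁²/n₁ + s₂²/n₂) = √(7.4202 + 7.9700) = 3.9230
df (Welch-Satterthwaite) = (s₁²/n₁ + s₂²/n₂)² / [(s₁²/n₁)²/(n₁-1) + (s₂²/n₂)²/(n₂-1)] ≈ 37.81
t = (x̄₁ - x̄₂) / SE = (74.18 - 83.41) / 3.9230 = -9.23 / 3.9230 = -2.353
p-value = 0.0239

Since p-value > α = 0.01, we fail to reject H₀.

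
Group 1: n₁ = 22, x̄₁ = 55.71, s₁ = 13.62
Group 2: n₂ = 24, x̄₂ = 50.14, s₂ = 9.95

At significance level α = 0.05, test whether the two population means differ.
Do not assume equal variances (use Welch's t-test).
Welch's two-sample t-test:
H₀: μ₁ = μ₂
H₁: μ₁ ≠ μ₂
s₁²/n₁ = 13.62²/22 = 8.4320,  s₂²/n₂ = 9.95²/24 = 4.1251
SE = √(s₁²/n₁ + s₂²/n₂) = √(8.4320 + 4.1251) = 3.5436
df (Welch-Satterthwaite) = (s₁²/n₁ + s₂²/n₂)² / [(s₁²/n₁)²/(n₁-1) + (s₂²/n₂)²/(n₂-1)] ≈ 38.22
t = (x̄₁ - x̄₂) / SE = (55.71 - 50.14) / 3.5436 = 5.57 / 3.5436 = 1.572
p-value = 0.1242

Since p-value > α = 0.05, we fail to reject H₀.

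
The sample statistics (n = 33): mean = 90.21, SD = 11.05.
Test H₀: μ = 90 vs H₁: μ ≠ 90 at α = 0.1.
One-sample t-test:
H₀: μ = 90
H₁: μ ≠ 90
df = n - 1 = 32
t = (x̄ - μ₀) / (s/√n) = (90.21 - 90) / (11.05/√33) = 0.109
p-value = 0.9137

Since p-value > α = 0.1, we fail to reject H₀.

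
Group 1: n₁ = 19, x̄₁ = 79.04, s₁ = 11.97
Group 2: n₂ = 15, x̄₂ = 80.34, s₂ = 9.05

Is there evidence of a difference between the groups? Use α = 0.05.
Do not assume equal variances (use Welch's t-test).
Welch's two-sample t-test:
H₀: μ₁ = μ₂
H₁: μ₁ ≠ μ₂
s₁²/n₁ = 11.97²/19 = 7.5411,  s₂²/n₂ = 9.05²/15 = 5.4602
SE = √(s₁²/n₁ + s₂²/n₂) = √(7.5411 + 5.4602) = 3.6057
df (Welch-Satterthwaite) = (s₁²/n₁ + s₂²/n₂)² / [(s₁²/n₁)²/(n₁-1) + (s₂²/n₂)²/(n₂-1)] ≈ 31.96
t = (x̄₁ - x̄₂) / SE = (79.04 - 80.34) / 3.6057 = -1.30 / 3.6057 = -0.361
p-value = 0.7208

Since p-value > α = 0.05, we fail to reject H₀.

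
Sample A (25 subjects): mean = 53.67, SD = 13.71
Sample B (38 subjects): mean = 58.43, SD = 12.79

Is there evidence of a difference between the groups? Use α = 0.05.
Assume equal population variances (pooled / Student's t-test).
Student's two-sample t-test (equal variances):
H₀: μ₁ = μ₂
H₁: μ₁ ≠ μ₂
df = n₁ + n₂ - 2 = 61
Pooled variance s_p² = [(n₁-1)s₁² + (n₂-1)s₂²] / (n₁ + n₂ - 2) = [(24)(13.71²) + (37)(12.79²)] / 61 = 173.1762
SE = √(s_p²(1/n₁ + 1/n₂)) = √(173.1762 × (1/25 + 1/38)) = 3.3889
t = (x̄₁ - x̄₂) / SE = (53.67 - 58.43) / 3.3889 = -4.76 / 3.3889 = -1.405
p-value = 0.1652

Since p-value > α = 0.05, we fail to reject H₀.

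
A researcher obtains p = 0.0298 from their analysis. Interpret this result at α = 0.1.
Since p = 0.0298 < α = 0.1, reject H₀.
There is sufficient evidence to reject the null hypothesis; the result is statistically significant at the 0.1 level.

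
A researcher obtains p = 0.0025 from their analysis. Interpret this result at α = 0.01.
Since p = 0.0025 < α = 0.01, reject H₀.
There is sufficient evidence to reject the null hypothesis; the result is statistically significant at the 0.01 level.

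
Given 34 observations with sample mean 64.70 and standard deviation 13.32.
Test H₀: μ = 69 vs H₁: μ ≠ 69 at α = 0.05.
One-sample t-test:
H₀: μ = 69
H₁: μ ≠ 69
df = n - 1 = 33
t = (x̄ - μ₀) / (s/√n) = (64.70 - 69) / (13.32/√34) = -1.882
p-value = 0.0686

Since p-value > α = 0.05, we fail to reject H₀.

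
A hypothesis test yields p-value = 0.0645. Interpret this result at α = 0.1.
Since p = 0.0645 < α = 0.1, reject H₀.
There is sufficient evidence to reject the null hypothesis; the result is statistically significant at the 0.1 level.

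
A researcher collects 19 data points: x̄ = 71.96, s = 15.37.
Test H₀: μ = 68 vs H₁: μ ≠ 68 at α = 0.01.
One-sample t-test:
H₀: μ = 68
H₁: μ ≠ 68
df = n - 1 = 18
t = (x̄ - μ₀) / (s/√n) = (71.96 - 68) / (15.37/√19) = 1.123
p-value = 0.2762

Since p-value > α = 0.01, we fail to reject H₀.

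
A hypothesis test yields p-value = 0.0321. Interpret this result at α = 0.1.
Since p = 0.0321 < α = 0.1, reject H₀.
There is sufficient evidence to reject the null hypothesis; the result is statistically significant at the 0.1 level.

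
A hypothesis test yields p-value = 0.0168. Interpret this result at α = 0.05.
Since p = 0.0168 < α = 0.05, reject H₀.
There is sufficient evidence to reject the null hypothesis; the result is statistically significant at the 0.05 level.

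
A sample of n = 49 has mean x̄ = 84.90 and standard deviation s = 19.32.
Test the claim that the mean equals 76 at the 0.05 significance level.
One-sample t-test:
H₀: μ = 76
H₁: μ ≠ 76
df = n - 1 = 48
t = (x̄ - μ₀) / (s/√n) = (84.90 - 76) / (19.32/√49) = 3.225
p-value = 0.0023

Since p-value < α = 0.05, we reject H₀.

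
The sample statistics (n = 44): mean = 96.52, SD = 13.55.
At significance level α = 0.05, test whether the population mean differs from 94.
One-sample t-test:
H₀: μ = 94
H₁: μ ≠ 94
df = n - 1 = 43
t = (x̄ - μ₀) / (s/√n) = (96.52 - 94) / (13.55/√44) = 1.234
p-value = 0.2240

Since p-value > α = 0.05, we fail to reject H₀.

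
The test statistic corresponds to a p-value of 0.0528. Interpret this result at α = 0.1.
Since p = 0.0528 < α = 0.1, reject H₀.
There is sufficient evidence to reject the null hypothesis; the result is statistically significant at the 0.1 level.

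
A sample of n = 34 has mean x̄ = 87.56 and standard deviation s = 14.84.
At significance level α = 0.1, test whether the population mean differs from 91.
One-sample t-test:
H₀: μ = 91
H₁: μ ≠ 91
df = n - 1 = 33
t = (x̄ - μ₀) / (s/√n) = (87.56 - 91) / (14.84/√34) = -1.352
p-value = 0.1857

Since p-value > α = 0.1, we fail to reject H₀.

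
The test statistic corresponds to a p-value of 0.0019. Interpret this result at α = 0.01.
Since p = 0.0019 < α = 0.01, reject H₀.
There is sufficient evidence to reject the null hypothesis; the result is statistically significant at the 0.01 level.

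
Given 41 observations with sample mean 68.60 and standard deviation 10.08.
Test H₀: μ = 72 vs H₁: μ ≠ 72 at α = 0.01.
One-sample t-test:
H₀: μ = 72
H₁: μ ≠ 72
df = n - 1 = 40
t = (x̄ - μ₀) / (s/√n) = (68.60 - 72) / (10.08/√41) = -2.160
p-value = 0.0368

Since p-value > α = 0.01, we fail to reject H₀.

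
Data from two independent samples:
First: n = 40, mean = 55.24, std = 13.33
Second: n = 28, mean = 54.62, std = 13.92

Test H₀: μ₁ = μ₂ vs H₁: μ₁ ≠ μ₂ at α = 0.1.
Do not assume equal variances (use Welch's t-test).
Welch's two-sample t-test:
H₀: μ₁ = μ₂
H₁: μ₁ ≠ μ₂
s₁²/n₁ = 13.33²/40 = 4.4422,  s₂²/n₂ = 13.92²/28 = 6.9202
SE = √(s₁²/n₁ + s₂²/n₂) = √(4.4422 + 6.9202) = 3.3708
df (Welch-Satterthwaite) = (s₁²/n₁ + s₂²/n₂)² / [(s₁²/n₁)²/(n₁-1) + (s₂²/n₂)²/(n₂-1)] ≈ 56.63
t = (x̄₁ - x̄₂) / SE = (55.24 - 54.62) / 3.3708 = 0.62 / 3.3708 = 0.184
p-value = 0.8547

Since p-value > α = 0.1, we fail to reject H₀.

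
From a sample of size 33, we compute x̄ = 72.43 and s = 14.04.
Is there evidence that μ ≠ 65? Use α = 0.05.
One-sample t-test:
H₀: μ = 65
H₁: μ ≠ 65
df = n - 1 = 32
t = (x̄ - μ₀) / (s/√n) = (72.43 - 65) / (14.04/√33) = 3.040
p-value = 0.0047

Since p-value < α = 0.05, we reject H₀.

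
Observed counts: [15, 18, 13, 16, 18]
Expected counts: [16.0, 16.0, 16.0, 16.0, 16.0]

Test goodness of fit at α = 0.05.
Chi-square goodness of fit test:
H₀: observed counts match expected distribution
H₁: observed counts differ from expected distribution
df = k - 1 = 4
χ² = Σ(O - E)²/E
   = (15 - 16.0)²/16.0 + (18 - 16.0)²/16.0 + (13 - 16.0)²/16.0 + (16 - 16.0)²/16.0 + (18 - 16.0)²/16.0
   = 0.062 + 0.250 + 0.562 + 0.000 + 0.250
   = 1.12
p-value = 0.8903

Since p-value > α = 0.05, we fail to reject H₀.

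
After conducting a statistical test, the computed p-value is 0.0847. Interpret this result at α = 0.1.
Since p = 0.0847 < α = 0.1, reject H₀.
There is sufficient evidence to reject the null hypothesis; the result is statistically significant at the 0.1 level.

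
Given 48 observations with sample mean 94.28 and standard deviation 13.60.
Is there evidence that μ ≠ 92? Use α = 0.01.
One-sample t-test:
H₀: μ = 92
H₁: μ ≠ 92
df = n - 1 = 47
t = (x̄ - μ₀) / (s/√n) = (94.28 - 92) / (13.60/√48) = 1.161
p-value = 0.2513

Since p-value > α = 0.01, we fail to reject H₀.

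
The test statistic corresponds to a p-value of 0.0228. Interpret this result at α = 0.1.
Since p = 0.0228 < α = 0.1, reject H₀.
There is sufficient evidence to reject the null hypothesis; the result is statistically significant at the 0.1 level.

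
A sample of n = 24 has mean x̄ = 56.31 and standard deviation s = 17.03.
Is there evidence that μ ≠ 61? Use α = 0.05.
One-sample t-test:
H₀: μ = 61
H₁: μ ≠ 61
df = n - 1 = 23
t = (x̄ - μ₀) / (s/√n) = (56.31 - 61) / (17.03/√24) = -1.349
p-value = 0.1904

Since p-value > α = 0.05, we fail to reject H₀.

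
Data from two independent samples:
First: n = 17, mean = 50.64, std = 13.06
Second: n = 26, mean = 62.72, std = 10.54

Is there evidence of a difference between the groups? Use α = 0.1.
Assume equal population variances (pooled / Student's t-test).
Student's two-sample t-test (equal variances):
H₀: μ₁ = μ₂
H₁: μ₁ ≠ μ₂
df = n₁ + n₂ - 2 = 41
Pooled variance s_p² = [(n₁-1)s₁² + (n₂-1)s₂²] / (n₁ + n₂ - 2) = [(16)(13.06²) + (25)(10.54²)] / 41 = 134.3002
SE = √(s_p²(1/n₁ + 1/n₂)) = √(134.3002 × (1/17 + 1/26)) = 3.6146
t = (x̄₁ - x̄₂) / SE = (50.64 - 62.72) / 3.6146 = -12.08 / 3.6146 = -3.342
p-value = 0.0018

Since p-value < α = 0.1, we reject H₀.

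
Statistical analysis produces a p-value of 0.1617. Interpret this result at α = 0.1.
Since p = 0.1617 > α = 0.1, fail to reject H₀.
There is insufficient evidence to reject the null hypothesis; the result is not statistically significant at the 0.1 level.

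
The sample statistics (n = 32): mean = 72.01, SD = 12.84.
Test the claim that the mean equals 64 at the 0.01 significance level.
One-sample t-test:
H₀: μ = 64
H₁: μ ≠ 64
df = n - 1 = 31
t = (x̄ - μ₀) / (s/√n) = (72.01 - 64) / (12.84/√32) = 3.529
p-value = 0.0013

Since p-value < α = 0.01, we reject H₀.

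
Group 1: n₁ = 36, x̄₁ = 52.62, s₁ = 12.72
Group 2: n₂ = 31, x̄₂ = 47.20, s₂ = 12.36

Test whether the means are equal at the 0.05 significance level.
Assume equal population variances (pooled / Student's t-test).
Student's two-sample t-test (equal variances):
H₀: μ₁ = μ₂
H₁: μ₁ ≠ μ₂
df = n₁ + n₂ - 2 = 65
Pooled variance s_p² = [(n₁-1)s₁² + (n₂-1)s₂²] / (n₁ + n₂ - 2) = [(35)(12.72²) + (30)(12.36²)] / 65 = 157.6313
SE = √(s_p²(1/n₁ + 1/n₂)) = √(157.6313 × (1/36 + 1/31)) = 3.0763
t = (x̄₁ - x̄₂) / SE = (52.62 - 47.20) / 3.0763 = 5.42 / 3.0763 = 1.762
p-value = 0.0828

Since p-value > α = 0.05, we fail to reject H₀.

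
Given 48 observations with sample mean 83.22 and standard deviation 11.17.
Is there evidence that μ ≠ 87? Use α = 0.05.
One-sample t-test:
H₀: μ = 87
H₁: μ ≠ 87
df = n - 1 = 47
t = (x̄ - μ₀) / (s/√n) = (83.22 - 87) / (11.17/√48) = -2.345
p-value = 0.0233

Since p-value < α = 0.05, we reject H₀.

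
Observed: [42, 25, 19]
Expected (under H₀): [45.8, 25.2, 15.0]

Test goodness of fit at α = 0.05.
Chi-square goodness of fit test:
H₀: observed counts match expected distribution
H₁: observed counts differ from expected distribution
df = k - 1 = 2
χ² = Σ(O - E)²/E
   = (42 - 45.8)²/45.8 + (25 - 25.2)²/25.2 + (19 - 15.0)²/15.0
   = 0.315 + 0.002 + 1.067
   = 1.38
p-value = 0.5007

Since p-value > α = 0.05, we fail to reject H₀.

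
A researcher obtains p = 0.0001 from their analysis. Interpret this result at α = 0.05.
Since p = 0.0001 < α = 0.05, reject H₀.
There is sufficient evidence to reject the null hypothesis; the result is statistically significant at the 0.05 level.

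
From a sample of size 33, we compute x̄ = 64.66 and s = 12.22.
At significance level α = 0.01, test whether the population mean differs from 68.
One-sample t-test:
H₀: μ = 68
H₁: μ ≠ 68
df = n - 1 = 32
t = (x̄ - μ₀) / (s/√n) = (64.66 - 68) / (12.22/√33) = -1.570
p-value = 0.1262

Since p-value > α = 0.01, we fail to reject H₀.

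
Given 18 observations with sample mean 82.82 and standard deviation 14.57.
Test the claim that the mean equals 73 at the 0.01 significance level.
One-sample t-test:
H₀: μ = 73
H₁: μ ≠ 73
df = n - 1 = 17
t = (x̄ - μ₀) / (s/√n) = (82.82 - 73) / (14.57/√18) = 2.859
p-value = 0.0109

Since p-value > α = 0.01, we fail to reject H₀.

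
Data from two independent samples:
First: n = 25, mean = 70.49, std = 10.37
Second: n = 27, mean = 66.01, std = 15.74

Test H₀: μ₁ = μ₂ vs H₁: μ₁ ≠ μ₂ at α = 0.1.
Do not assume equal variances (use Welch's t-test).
Welch's two-sample t-test:
H₀: μ₁ = μ₂
H₁: μ₁ ≠ μ₂
s₁²/n₁ = 10.37²/25 = 4.3015,  s₂²/n₂ = 15.74²/27 = 9.1758
SE = √(s₁²/n₁ + s₂²/n₂) = √(4.3015 + 9.1758) = 3.6711
df (Welch-Satterthwaite) = (s₁²/n₁ + s₂²/n₂)² / [(s₁²/n₁)²/(n₁-1) + (s₂²/n₂)²/(n₂-1)] ≈ 45.30
t = (x̄₁ - x̄₂) / SE = (70.49 - 66.01) / 3.6711 = 4.48 / 3.6711 = 1.220
p-value = 0.2287

Since p-value > α = 0.1, we fail to reject H₀.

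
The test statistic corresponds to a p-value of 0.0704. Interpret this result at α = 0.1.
Since p = 0.0704 < α = 0.1, reject H₀.
There is sufficient evidence to reject the null hypothesis; the result is statistically significant at the 0.1 level.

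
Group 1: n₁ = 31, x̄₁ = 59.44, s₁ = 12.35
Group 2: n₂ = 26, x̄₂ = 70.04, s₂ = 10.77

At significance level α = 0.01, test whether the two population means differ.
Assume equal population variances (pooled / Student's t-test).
Student's two-sample t-test (equal variances):
H₀: μ₁ = μ₂
H₁: μ₁ ≠ μ₂
df = n₁ + n₂ - 2 = 55
Pooled variance s_p² = [(n₁-1)s₁² + (n₂-1)s₂²] / (n₁ + n₂ - 2) = [(30)(12.35²) + (25)(10.77²)] / 55 = 135.9181
SE = √(s_p²(1/n₁ + 1/n₂)) = √(135.9181 × (1/31 + 1/26)) = 3.1003
t = (x̄₁ - x̄₂) / SE = (59.44 - 70.04) / 3.1003 = -10.60 / 3.1003 = -3.419
p-value = 0.0012

Since p-value < α = 0.01, we reject H₀.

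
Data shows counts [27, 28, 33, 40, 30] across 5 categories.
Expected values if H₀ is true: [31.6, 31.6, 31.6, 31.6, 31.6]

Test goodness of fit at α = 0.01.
Chi-square goodness of fit test:
H₀: observed counts match expected distribution
H₁: observed counts differ from expected distribution
df = k - 1 = 4
χ² = Σ(O - E)²/E
   = (27 - 31.6)²/31.6 + (28 - 31.6)²/31.6 + (33 - 31.6)²/31.6 + (40 - 31.6)²/31.6 + (30 - 31.6)²/31.6
   = 0.670 + 0.410 + 0.062 + 2.233 + 0.081
   = 3.46
p-value = 0.4846

Since p-value > α = 0.01, we fail to reject H₀.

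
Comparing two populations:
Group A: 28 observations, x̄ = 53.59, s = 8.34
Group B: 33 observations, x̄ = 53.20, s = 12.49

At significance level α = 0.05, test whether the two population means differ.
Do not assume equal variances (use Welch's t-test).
Welch's two-sample t-test:
H₀: μ₁ = μ₂
H₁: μ₁ ≠ μ₂
s₁²/n₁ = 8.34²/28 = 2.4841,  s₂²/n₂ = 12.49²/33 = 4.7273
SE = √(s₁²/n₁ + s₂²/n₂) = √(2.4841 + 4.7273) = 2.6854
df (Welch-Satterthwaite) = (s₁²/n₁ + s₂²/n₂)² / [(s₁²/n₁)²/(n₁-1) + (s₂²/n₂)²/(n₂-1)] ≈ 56.11
t = (x̄₁ - x̄₂) / SE = (53.59 - 53.20) / 2.6854 = 0.39 / 2.6854 = 0.145
p-value = 0.8851

Since p-value > α = 0.05, we fail to reject H₀.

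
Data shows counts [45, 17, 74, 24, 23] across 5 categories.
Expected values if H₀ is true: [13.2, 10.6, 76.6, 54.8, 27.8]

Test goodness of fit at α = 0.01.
Chi-square goodness of fit test:
H₀: observed counts match expected distribution
H₁: observed counts differ from expected distribution
df = k - 1 = 4
χ² = Σ(O - E)²/E
   = (45 - 13.2)²/13.2 + (17 - 10.6)²/10.6 + (74 - 76.6)²/76.6 + (24 - 54.8)²/54.8 + (23 - 27.8)²/27.8
   = 76.609 + 3.864 + 0.088 + 17.311 + 0.829
   = 98.70
p-value < 0.0001

Since p-value < α = 0.01, we reject H₀.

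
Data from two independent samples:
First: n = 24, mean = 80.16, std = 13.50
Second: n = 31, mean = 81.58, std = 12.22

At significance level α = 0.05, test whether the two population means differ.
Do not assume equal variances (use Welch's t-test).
Welch's two-sample t-test:
H₀: μ₁ = μ₂
H₁: μ₁ ≠ μ₂
s₁²/n₁ = 13.50²/24 = 7.5938,  s₂²/n₂ = 12.22²/31 = 4.8170
SE = √(s₁²/n₁ + s₂²/n₂) = √(7.5938 + 4.8170) = 3.5229
df (Welch-Satterthwaite) = (s₁²/n₁ + s₂²/n₂)² / [(s₁²/n₁)²/(n₁-1) + (s₂²/n₂)²/(n₂-1)] ≈ 46.95
t = (x̄₁ - x̄₂) / SE = (80.16 - 81.58) / 3.5229 = -1.42 / 3.5229 = -0.403
p-value = 0.6887

Since p-value > α = 0.05, we fail to reject H₀.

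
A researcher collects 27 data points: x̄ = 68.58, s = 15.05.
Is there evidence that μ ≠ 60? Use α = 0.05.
One-sample t-test:
H₀: μ = 60
H₁: μ ≠ 60
df = n - 1 = 26
t = (x̄ - μ₀) / (s/√n) = (68.58 - 60) / (15.05/√27) = 2.962
p-value = 0.0064

Since p-value < α = 0.05, we reject H₀.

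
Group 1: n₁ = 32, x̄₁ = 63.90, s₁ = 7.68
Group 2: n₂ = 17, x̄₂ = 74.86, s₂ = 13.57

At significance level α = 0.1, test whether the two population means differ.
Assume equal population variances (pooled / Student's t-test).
Student's two-sample t-test (equal variances):
H₀: μ₁ = μ₂
H₁: μ₁ ≠ μ₂
df = n₁ + n₂ - 2 = 47
Pooled variance s_p² = [(n₁-1)s₁² + (n₂-1)s₂²] / (n₁ + n₂ - 2) = [(31)(7.68²) + (16)(13.57²)] / 47 = 101.5909
SE = √(s_p²(1/n₁ + 1/n₂)) = √(101.5909 × (1/32 + 1/17)) = 3.0250
t = (x̄₁ - x̄₂) / SE = (63.90 - 74.86) / 3.0250 = -10.96 / 3.0250 = -3.623
p-value = 0.0007

Since p-value < α = 0.1, we reject H₀.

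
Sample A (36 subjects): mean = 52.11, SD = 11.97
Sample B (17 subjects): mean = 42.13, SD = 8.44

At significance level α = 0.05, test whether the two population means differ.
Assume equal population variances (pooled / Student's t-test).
Student's two-sample t-test (equal variances):
H₀: μ₁ = μ₂
H₁: μ₁ ≠ μ₂
df = n₁ + n₂ - 2 = 51
Pooled variance s_p² = [(n₁-1)s₁² + (n₂-1)s₂²] / (n₁ + n₂ - 2) = [(35)(11.97²) + (16)(8.44²)] / 51 = 120.6778
SE = √(s_p²(1/n₁ + 1/n₂)) = √(120.6778 × (1/36 + 1/17)) = 3.2328
t = (x̄₁ - x̄₂) / SE = (52.11 - 42.13) / 3.2328 = 9.98 / 3.2328 = 3.087
p-value = 0.0033

Since p-value < α = 0.05, we reject H₀.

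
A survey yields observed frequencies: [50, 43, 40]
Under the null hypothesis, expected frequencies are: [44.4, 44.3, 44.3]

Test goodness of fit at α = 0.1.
Chi-square goodness of fit test:
H₀: observed counts match expected distribution
H₁: observed counts differ from expected distribution
df = k - 1 = 2
χ² = Σ(O - E)²/E
   = (50 - 44.4)²/44.4 + (43 - 44.3)²/44.3 + (40 - 44.3)²/44.3
   = 0.706 + 0.038 + 0.417
   = 1.16
p-value = 0.5594

Since p-value > α = 0.1, we fail to reject H₀.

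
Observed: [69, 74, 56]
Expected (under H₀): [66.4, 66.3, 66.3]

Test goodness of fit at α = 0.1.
Chi-square goodness of fit test:
H₀: observed counts match expected distribution
H₁: observed counts differ from expected distribution
df = k - 1 = 2
χ² = Σ(O - E)²/E
   = (69 - 66.4)²/66.4 + (74 - 66.3)²/66.3 + (56 - 66.3)²/66.3
   = 0.102 + 0.894 + 1.600
   = 2.60
p-value = 0.2730

Since p-value > α = 0.1, we fail to reject H₀.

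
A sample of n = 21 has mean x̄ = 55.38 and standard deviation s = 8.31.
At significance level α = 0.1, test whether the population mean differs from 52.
One-sample t-test:
H₀: μ = 52
H₁: μ ≠ 52
df = n - 1 = 20
t = (x̄ - μ₀) / (s/√n) = (55.38 - 52) / (8.31/√21) = 1.864
p-value = 0.0771

Since p-value < α = 0.1, we reject H₀.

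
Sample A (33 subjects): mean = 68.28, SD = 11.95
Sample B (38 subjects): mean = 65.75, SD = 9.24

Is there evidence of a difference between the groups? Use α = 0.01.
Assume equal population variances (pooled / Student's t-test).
Student's two-sample t-test (equal variances):
H₀: μ₁ = μ₂
H₁: μ₁ ≠ μ₂
df = n₁ + n₂ - 2 = 69
Pooled variance s_p² = [(n₁-1)s₁² + (n₂-1)s₂²] / (n₁ + n₂ - 2) = [(32)(11.95²) + (37)(9.24²)] / 69 = 112.0094
SE = √(s_p²(1/n₁ + 1/n₂)) = √(112.0094 × (1/33 + 1/38)) = 2.5183
t = (x̄₁ - x̄₂) / SE = (68.28 - 65.75) / 2.5183 = 2.53 / 2.5183 = 1.005
p-value = 0.3186

Since p-value > α = 0.01, we fail to reject H₀.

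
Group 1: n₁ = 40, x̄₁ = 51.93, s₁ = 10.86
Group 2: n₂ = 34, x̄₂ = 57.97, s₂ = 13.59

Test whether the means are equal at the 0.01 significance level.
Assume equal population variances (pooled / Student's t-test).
Student's two-sample t-test (equal variances):
H₀: μ₁ = μ₂
H₁: μ₁ ≠ μ₂
df = n₁ + n₂ - 2 = 72
Pooled variance s_p² = [(n₁-1)s₁² + (n₂-1)s₂²] / (n₁ + n₂ - 2) = [(39)(10.86²) + (33)(13.59²)] / 72 = 148.5327
SE = √(s_p²(1/n₁ + 1/n₂)) = √(148.5327 × (1/40 + 1/34)) = 2.8429
t = (x̄₁ - x̄₂) / SE = (51.93 - 57.97) / 2.8429 = -6.04 / 2.8429 = -2.125
p-value = 0.0371

Since p-value > α = 0.01, we fail to reject H₀.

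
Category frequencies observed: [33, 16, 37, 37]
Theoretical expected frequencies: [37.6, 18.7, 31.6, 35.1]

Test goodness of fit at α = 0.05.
Chi-square goodness of fit test:
H₀: observed counts match expected distribution
H₁: observed counts differ from expected distribution
df = k - 1 = 3
χ² = Σ(O - E)²/E
   = (33 - 37.6)²/37.6 + (16 - 18.7)²/18.7 + (37 - 31.6)²/31.6 + (37 - 35.1)²/35.1
   = 0.563 + 0.390 + 0.923 + 0.103
   = 1.98
p-value = 0.5769

Since p-value > α = 0.05, we fail to reject H₀.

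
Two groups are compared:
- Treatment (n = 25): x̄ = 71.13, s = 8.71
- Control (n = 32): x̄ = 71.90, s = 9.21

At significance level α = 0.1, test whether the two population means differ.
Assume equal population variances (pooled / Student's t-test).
Student's two-sample t-test (equal variances):
H₀: μ₁ = μ₂
H₁: μ₁ ≠ μ₂
df = n₁ + n₂ - 2 = 55
Pooled variance s_p² = [(n₁-1)s₁² + (n₂-1)s₂²] / (n₁ + n₂ - 2) = [(24)(8.71²) + (31)(9.21²)] / 55 = 80.9143
SE = √(s_p²(1/n₁ + 1/n₂)) = √(80.9143 × (1/25 + 1/32)) = 2.4011
t = (x̄₁ - x̄₂) / SE = (71.13 - 71.90) / 2.4011 = -0.77 / 2.4011 = -0.321
p-value = 0.7497

Since p-value > α = 0.1, we fail to reject H₀.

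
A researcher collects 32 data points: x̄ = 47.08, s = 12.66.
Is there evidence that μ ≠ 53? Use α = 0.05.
One-sample t-test:
H₀: μ = 53
H₁: μ ≠ 53
df = n - 1 = 31
t = (x̄ - μ₀) / (s/√n) = (47.08 - 53) / (12.66/√32) = -2.645
p-value = 0.0127

Since p-value < α = 0.05, we reject H₀.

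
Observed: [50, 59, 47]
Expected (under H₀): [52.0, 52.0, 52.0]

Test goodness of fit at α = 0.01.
Chi-square goodness of fit test:
H₀: observed counts match expected distribution
H₁: observed counts differ from expected distribution
df = k - 1 = 2
χ² = Σ(O - E)²/E
   = (50 - 52.0)²/52.0 + (59 - 52.0)²/52.0 + (47 - 52.0)²/52.0
   = 0.077 + 0.942 + 0.481
   = 1.50
p-value = 0.4724

Since p-value > α = 0.01, we fail to reject H₀.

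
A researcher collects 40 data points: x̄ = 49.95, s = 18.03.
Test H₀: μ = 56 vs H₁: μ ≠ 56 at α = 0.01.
One-sample t-test:
H₀: μ = 56
H₁: μ ≠ 56
df = n - 1 = 39
t = (x̄ - μ₀) / (s/√n) = (49.95 - 56) / (18.03/√40) = -2.122
p-value = 0.0402

Since p-value > α = 0.01, we fail to reject H₀.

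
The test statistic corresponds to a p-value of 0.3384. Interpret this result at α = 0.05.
Since p = 0.3384 > α = 0.05, fail to reject H₀.
There is insufficient evidence to reject the null hypothesis; the result is not statistically significant at the 0.05 level.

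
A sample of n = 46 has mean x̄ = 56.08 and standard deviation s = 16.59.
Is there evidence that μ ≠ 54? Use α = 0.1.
One-sample t-test:
H₀: μ = 54
H₁: μ ≠ 54
df = n - 1 = 45
t = (x̄ - μ₀) / (s/√n) = (56.08 - 54) / (16.59/√46) = 0.850
p-value = 0.3996

Since p-value > α = 0.1, we fail to reject H₀.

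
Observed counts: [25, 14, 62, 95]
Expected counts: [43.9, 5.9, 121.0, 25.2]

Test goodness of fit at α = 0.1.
Chi-square goodness of fit test:
H₀: observed counts match expected distribution
H₁: observed counts differ from expected distribution
df = k - 1 = 3
χ² = Σ(O - E)²/E
   = (25 - 43.9)²/43.9 + (14 - 5.9)²/5.9 + (62 - 121.0)²/121.0 + (95 - 25.2)²/25.2
   = 8.137 + 11.120 + 28.769 + 193.335
   = 241.36
p-value < 0.0001

Since p-value < α = 0.1, we reject H₀.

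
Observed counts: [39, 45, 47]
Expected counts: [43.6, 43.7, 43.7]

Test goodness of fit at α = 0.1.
Chi-square goodness of fit test:
H₀: observed counts match expected distribution
H₁: observed counts differ from expected distribution
df = k - 1 = 2
χ² = Σ(O - E)²/E
   = (39 - 43.6)²/43.6 + (45 - 43.7)²/43.7 + (47 - 43.7)²/43.7
   = 0.485 + 0.039 + 0.249
   = 0.77
p-value = 0.6794

Since p-value > α = 0.1, we fail to reject H₀.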